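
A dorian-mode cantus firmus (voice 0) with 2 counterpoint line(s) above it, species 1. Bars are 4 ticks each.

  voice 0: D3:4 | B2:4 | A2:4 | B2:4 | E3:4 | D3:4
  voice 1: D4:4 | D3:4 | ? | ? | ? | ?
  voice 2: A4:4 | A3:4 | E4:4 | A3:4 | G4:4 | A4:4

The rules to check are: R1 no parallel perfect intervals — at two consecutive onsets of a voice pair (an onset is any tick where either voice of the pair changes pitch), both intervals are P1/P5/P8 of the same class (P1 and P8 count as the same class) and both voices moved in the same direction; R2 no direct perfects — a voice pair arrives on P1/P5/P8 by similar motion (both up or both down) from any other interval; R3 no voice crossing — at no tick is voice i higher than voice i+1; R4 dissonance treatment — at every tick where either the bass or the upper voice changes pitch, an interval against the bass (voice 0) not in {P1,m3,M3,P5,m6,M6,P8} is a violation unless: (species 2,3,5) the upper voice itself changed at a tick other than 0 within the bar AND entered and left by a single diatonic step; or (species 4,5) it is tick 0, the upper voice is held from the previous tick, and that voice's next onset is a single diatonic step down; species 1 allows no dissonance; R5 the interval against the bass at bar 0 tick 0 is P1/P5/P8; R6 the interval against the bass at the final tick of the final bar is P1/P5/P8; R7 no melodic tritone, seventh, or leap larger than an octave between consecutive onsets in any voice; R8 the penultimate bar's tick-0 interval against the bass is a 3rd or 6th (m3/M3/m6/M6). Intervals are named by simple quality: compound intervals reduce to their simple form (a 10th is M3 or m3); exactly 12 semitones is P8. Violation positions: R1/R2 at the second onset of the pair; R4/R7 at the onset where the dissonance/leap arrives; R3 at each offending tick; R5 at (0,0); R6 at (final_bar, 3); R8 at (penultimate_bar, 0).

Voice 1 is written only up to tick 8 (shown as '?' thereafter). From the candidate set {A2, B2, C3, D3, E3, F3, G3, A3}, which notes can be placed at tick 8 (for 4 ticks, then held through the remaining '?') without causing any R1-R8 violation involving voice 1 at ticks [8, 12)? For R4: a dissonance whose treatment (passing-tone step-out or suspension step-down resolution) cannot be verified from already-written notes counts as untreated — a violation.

{C3, F3}

A2: violates R2
B2: violates R4
C3: legal
D3: violates R4
E3: violates R2
F3: legal
G3: violates R4
A3: violates R1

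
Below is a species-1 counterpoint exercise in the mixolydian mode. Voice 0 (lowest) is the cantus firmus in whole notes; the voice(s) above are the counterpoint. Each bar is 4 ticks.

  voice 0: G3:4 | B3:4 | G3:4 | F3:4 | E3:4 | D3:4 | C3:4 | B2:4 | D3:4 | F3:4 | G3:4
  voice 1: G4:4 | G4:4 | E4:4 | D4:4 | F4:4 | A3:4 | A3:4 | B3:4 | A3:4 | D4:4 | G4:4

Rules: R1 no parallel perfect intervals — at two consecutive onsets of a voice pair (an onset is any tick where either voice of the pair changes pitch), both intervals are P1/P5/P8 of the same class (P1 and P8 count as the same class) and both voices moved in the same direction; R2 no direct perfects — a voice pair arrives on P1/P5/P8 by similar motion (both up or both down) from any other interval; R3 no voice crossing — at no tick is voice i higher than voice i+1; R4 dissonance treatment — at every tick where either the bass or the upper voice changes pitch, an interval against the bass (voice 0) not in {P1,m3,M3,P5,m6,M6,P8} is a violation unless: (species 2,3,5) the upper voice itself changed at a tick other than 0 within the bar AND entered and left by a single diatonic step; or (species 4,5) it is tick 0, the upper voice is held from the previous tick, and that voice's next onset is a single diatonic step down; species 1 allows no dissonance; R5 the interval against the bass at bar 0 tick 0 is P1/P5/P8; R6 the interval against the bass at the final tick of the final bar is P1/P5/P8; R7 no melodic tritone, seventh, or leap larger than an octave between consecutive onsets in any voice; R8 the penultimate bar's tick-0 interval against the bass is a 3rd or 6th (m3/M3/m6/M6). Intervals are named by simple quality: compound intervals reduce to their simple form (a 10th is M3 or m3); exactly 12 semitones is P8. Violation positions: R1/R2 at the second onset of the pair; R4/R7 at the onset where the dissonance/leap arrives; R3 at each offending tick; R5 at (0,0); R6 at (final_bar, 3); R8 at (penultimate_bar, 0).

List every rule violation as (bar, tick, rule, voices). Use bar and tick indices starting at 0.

bar 0: v0=G3 v1=G4 downbeat P8
bar 1: v0=B3 v1=G4 downbeat m6
bar 2: v0=G3 v1=E4 downbeat M6
bar 3: v0=F3 v1=D4 downbeat M6
bar 4: v0=E3 v1=F4 downbeat m2
bar 5: v0=D3 v1=A3 downbeat P5
bar 6: v0=C3 v1=A3 downbeat M6
bar 7: v0=B2 v1=B3 downbeat P8
bar 8: v0=D3 v1=A3 downbeat P5
bar 9: v0=F3 v1=D4 downbeat M6
bar 10: v0=G3 v1=G4 downbeat P8
  -> R4 @ bar 4 tick 0 v(0, 1): E3/F4 m2 untreated
  -> R2 @ bar 5 tick 0 v(0, 1): E3/F4 m2 -> D3/A3 P5 similar
  -> R2 @ bar 10 tick 0 v(0, 1): F3/D4 M6 -> G3/G4 P8 similar

(4, 0, R4, (0, 1))
(5, 0, R2, (0, 1))
(10, 0, R2, (0, 1))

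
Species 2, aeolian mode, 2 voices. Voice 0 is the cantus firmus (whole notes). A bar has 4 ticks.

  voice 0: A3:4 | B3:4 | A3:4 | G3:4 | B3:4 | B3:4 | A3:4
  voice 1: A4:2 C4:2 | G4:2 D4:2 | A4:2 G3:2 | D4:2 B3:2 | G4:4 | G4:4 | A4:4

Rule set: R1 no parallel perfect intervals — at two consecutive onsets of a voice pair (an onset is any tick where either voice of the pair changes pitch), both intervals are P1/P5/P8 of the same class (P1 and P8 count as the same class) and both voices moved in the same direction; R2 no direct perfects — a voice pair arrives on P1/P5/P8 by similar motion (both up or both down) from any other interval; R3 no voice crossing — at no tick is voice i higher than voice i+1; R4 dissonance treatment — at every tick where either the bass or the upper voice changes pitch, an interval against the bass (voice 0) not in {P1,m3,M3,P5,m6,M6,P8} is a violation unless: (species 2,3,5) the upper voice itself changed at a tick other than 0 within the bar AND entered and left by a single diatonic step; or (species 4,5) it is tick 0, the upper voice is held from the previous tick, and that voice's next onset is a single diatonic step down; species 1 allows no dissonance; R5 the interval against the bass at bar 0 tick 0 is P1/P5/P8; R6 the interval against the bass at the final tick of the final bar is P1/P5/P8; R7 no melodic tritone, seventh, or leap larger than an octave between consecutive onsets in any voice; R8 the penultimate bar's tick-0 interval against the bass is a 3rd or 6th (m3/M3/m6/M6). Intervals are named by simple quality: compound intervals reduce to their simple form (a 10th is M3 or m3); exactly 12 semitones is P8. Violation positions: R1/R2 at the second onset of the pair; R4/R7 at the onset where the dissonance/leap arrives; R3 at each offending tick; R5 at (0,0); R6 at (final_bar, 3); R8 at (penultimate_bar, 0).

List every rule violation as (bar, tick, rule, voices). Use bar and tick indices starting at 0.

bar 0: v0=A3 v1=A4 downbeat P8
bar 1: v0=B3 v1=G4 downbeat m6
bar 2: v0=A3 v1=A4 downbeat P8
bar 3: v0=G3 v1=D4 downbeat P5
bar 4: v0=B3 v1=G4 downbeat m6
bar 5: v0=B3 v1=G4 downbeat m6
bar 6: v0=A3 v1=A4 downbeat P8
  -> R3 @ bar 2 tick 2 v(0, 1): A3 above G3
  -> R4 @ bar 2 tick 2 v(0, 1): A3/G3 M2 untreated
  -> R7 @ bar 2 tick 2 v(1,): A4->G3 leap 14st
  -> R3 @ bar 2 tick 3 v(0, 1): A3 above G3

(2, 2, R3, (0, 1))
(2, 2, R4, (0, 1))
(2, 2, R7, (1,))
(2, 3, R3, (0, 1))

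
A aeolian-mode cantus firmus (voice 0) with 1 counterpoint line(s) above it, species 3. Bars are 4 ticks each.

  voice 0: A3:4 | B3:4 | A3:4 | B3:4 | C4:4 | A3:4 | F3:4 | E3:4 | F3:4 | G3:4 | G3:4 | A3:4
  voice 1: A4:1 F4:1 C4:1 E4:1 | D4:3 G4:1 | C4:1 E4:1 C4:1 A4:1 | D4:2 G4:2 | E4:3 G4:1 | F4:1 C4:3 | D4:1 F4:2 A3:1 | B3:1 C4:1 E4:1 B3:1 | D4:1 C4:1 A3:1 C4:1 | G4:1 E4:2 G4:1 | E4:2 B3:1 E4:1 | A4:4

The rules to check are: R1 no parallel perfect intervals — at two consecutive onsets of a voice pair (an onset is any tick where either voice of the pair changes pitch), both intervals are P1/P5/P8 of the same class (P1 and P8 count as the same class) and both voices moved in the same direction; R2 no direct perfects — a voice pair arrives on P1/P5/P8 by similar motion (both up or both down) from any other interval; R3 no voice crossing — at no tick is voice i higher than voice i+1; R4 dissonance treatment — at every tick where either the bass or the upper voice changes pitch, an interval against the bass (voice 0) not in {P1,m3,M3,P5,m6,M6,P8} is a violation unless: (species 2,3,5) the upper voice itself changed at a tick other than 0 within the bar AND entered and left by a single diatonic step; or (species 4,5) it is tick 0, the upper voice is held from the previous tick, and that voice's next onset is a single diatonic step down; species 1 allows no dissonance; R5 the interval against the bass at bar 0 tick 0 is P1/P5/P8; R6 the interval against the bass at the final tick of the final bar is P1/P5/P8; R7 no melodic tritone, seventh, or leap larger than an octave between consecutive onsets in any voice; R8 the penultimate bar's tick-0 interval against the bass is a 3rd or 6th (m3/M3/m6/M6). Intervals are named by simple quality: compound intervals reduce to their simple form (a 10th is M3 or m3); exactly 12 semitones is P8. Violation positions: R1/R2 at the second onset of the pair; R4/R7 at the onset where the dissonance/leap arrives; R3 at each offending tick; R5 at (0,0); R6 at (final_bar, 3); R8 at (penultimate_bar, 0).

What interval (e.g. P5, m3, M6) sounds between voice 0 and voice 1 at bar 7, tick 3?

voice 0=E3 voice 1=B3 -> P5

P5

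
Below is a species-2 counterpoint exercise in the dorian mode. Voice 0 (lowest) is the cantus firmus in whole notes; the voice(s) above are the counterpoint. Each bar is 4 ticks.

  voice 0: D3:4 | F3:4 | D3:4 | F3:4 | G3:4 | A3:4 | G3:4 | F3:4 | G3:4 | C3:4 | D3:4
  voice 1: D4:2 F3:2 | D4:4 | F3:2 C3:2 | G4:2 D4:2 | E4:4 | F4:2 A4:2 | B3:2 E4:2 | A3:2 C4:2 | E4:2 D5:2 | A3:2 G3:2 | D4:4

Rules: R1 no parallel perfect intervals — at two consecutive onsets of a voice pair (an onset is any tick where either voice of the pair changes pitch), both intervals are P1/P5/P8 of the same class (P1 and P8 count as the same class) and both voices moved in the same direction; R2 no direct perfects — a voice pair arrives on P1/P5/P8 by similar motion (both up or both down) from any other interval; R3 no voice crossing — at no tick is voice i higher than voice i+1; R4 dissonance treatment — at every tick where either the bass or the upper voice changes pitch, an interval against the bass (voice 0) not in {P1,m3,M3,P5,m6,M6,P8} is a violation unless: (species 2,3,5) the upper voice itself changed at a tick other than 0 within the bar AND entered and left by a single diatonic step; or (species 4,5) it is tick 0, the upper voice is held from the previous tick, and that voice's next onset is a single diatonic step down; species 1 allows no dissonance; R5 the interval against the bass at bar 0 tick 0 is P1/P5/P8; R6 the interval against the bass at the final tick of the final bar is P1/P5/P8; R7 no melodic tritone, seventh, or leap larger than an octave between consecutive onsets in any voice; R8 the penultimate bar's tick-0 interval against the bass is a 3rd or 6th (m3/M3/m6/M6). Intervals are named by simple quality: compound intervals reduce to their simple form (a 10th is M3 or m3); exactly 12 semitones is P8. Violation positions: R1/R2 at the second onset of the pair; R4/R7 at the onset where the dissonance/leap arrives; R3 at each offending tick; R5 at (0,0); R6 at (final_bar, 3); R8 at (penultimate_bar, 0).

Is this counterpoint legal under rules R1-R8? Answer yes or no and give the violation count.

No (9 violations)

bar 0: v0=D3 v1=D4 (P8)
bar 1: v0=F3 v1=D4 (M6)
bar 2: v0=D3 v1=F3 (m3)
bar 3: v0=F3 v1=G4 (M2)
bar 4: v0=G3 v1=E4 (M6)
bar 5: v0=A3 v1=F4 (m6)
bar 6: v0=G3 v1=B3 (M3)
bar 7: v0=F3 v1=A3 (M3)
bar 8: v0=G3 v1=E4 (M6)
bar 9: v0=C3 v1=A3 (M6)
bar 10: v0=D3 v1=D4 (P8)
  R3 @ bar2.2: D3 above C3
  R4 @ bar2.2: D3/C3 M2 untreated
  R3 @ bar2.3: D3 above C3
  R4 @ bar3.0: F3/G4 M2 untreated
  R7 @ bar3.0: C3->G4 leap 19st
  R7 @ bar6.0: A4->B3 leap 10st
  R7 @ bar8.2: E4->D5 leap 10st
  R7 @ bar9.0: D5->A3 leap 17st
  R2 @ bar10.0: C3/G3 P5 -> D3/D4 P8 similar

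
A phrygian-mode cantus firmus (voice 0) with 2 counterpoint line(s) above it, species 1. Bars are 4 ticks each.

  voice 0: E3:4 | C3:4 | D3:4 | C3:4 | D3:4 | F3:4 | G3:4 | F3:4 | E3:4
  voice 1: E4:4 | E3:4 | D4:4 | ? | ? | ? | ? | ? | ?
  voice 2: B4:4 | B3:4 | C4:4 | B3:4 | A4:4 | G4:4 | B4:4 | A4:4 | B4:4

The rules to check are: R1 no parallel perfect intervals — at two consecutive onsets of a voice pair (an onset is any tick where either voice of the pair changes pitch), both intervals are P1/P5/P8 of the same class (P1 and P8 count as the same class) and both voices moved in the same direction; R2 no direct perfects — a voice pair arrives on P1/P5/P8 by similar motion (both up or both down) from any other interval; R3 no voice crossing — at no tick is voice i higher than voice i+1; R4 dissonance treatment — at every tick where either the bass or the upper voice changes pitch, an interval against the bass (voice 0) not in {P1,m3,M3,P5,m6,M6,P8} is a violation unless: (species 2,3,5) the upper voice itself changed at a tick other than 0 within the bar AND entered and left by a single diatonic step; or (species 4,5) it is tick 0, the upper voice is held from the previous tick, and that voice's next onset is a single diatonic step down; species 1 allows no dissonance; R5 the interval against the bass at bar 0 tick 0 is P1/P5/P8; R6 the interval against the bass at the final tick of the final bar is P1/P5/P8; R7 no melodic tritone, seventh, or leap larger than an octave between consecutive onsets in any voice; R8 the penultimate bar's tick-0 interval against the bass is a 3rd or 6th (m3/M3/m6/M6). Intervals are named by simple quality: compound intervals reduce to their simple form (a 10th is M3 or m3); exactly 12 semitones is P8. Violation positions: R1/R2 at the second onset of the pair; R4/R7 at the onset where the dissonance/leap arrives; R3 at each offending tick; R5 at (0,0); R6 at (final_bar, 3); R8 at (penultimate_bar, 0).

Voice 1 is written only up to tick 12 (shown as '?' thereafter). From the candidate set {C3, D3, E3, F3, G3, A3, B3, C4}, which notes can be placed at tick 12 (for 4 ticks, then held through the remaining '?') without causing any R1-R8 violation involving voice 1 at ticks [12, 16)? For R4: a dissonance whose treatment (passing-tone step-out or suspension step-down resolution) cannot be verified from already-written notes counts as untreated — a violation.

{A3}

C3: violates R1,R7
D3: violates R4
E3: violates R2,R7
F3: violates R4
G3: violates R2
A3: legal
B3: violates R2,R4
C4: violates R1,R3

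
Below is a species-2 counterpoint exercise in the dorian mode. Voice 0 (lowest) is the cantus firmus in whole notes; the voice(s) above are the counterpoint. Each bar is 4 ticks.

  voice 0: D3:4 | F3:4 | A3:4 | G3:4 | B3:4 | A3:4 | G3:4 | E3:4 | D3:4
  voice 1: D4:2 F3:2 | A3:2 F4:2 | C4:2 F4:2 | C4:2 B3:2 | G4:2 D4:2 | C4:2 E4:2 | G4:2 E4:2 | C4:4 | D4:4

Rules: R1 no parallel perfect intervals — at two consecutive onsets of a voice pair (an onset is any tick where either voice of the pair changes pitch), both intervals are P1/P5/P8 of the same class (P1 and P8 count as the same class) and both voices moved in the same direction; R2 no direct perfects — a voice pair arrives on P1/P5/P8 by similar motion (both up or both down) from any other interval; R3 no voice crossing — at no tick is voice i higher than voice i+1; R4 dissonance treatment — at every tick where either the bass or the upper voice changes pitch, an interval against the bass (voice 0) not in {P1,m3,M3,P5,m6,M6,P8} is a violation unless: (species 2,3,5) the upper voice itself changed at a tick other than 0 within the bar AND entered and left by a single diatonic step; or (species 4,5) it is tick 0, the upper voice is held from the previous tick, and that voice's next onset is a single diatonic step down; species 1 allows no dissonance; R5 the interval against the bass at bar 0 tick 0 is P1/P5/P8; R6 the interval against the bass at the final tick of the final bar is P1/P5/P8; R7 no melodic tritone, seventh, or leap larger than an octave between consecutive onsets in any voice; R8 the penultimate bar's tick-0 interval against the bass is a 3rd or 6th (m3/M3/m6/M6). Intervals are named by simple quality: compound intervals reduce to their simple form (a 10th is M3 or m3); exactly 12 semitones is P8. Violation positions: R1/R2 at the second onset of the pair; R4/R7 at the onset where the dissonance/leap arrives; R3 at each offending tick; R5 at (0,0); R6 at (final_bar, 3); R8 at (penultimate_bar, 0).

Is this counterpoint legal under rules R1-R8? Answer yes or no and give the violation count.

bar 0: v0=D3 v1=D4 (P8)
bar 1: v0=F3 v1=A3 (M3)
bar 2: v0=A3 v1=C4 (m3)
bar 3: v0=G3 v1=C4 (P4)
bar 4: v0=B3 v1=G4 (m6)
bar 5: v0=A3 v1=C4 (m3)
bar 6: v0=G3 v1=G4 (P8)
bar 7: v0=E3 v1=C4 (m6)
bar 8: v0=D3 v1=D4 (P8)
  R4 @ bar3.0: G3/C4 P4 untreated

No (1 violations)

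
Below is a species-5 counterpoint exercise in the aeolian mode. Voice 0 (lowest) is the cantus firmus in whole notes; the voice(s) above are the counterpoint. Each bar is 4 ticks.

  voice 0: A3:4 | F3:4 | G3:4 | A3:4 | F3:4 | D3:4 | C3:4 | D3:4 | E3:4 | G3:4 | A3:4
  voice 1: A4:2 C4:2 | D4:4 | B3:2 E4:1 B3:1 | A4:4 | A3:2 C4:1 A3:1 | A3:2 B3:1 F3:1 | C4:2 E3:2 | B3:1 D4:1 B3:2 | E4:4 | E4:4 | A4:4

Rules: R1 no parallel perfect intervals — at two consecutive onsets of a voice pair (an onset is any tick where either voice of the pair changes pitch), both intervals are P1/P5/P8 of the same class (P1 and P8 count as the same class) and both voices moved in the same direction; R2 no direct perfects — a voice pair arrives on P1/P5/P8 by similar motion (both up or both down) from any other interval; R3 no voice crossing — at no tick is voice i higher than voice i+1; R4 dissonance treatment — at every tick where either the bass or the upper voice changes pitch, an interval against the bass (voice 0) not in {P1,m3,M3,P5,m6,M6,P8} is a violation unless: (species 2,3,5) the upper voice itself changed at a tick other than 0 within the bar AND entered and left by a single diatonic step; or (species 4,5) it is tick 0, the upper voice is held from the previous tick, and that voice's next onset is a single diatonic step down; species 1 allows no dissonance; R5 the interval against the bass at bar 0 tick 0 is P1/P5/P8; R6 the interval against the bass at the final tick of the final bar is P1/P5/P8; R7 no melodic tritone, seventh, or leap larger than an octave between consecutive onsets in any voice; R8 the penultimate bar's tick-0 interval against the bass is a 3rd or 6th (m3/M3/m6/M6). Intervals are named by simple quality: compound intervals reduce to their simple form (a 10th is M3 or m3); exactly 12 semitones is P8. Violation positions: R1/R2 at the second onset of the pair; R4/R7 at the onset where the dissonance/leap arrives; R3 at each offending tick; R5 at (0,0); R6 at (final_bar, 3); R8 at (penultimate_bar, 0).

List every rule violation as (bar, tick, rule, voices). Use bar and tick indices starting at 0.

(3, 0, R2, (0, 1))
(3, 0, R7, (1,))
(5, 3, R7, (1,))
(8, 0, R2, (0, 1))
(10, 0, R2, (0, 1))

bar 0: v0=A3 v1=A4 downbeat P8
bar 1: v0=F3 v1=D4 downbeat M6
bar 2: v0=G3 v1=B3 downbeat M3
bar 3: v0=A3 v1=A4 downbeat P8
bar 4: v0=F3 v1=A3 downbeat M3
bar 5: v0=D3 v1=A3 downbeat P5
bar 6: v0=C3 v1=C4 downbeat P8
bar 7: v0=D3 v1=B3 downbeat M6
bar 8: v0=E3 v1=E4 downbeat P8
bar 9: v0=G3 v1=E4 downbeat M6
bar 10: v0=A3 v1=A4 downbeat P8
  -> R2 @ bar 3 tick 0 v(0, 1): G3/B3 M3 -> A3/A4 P8 similar
  -> R7 @ bar 3 tick 0 v(1,): B3->A4 leap 10st
  -> R7 @ bar 5 tick 3 v(1,): B3->F3 leap 6st
  -> R2 @ bar 8 tick 0 v(0, 1): D3/B3 M6 -> E3/E4 P8 similar
  -> R2 @ bar 10 tick 0 v(0, 1): G3/E4 M6 -> A3/A4 P8 similar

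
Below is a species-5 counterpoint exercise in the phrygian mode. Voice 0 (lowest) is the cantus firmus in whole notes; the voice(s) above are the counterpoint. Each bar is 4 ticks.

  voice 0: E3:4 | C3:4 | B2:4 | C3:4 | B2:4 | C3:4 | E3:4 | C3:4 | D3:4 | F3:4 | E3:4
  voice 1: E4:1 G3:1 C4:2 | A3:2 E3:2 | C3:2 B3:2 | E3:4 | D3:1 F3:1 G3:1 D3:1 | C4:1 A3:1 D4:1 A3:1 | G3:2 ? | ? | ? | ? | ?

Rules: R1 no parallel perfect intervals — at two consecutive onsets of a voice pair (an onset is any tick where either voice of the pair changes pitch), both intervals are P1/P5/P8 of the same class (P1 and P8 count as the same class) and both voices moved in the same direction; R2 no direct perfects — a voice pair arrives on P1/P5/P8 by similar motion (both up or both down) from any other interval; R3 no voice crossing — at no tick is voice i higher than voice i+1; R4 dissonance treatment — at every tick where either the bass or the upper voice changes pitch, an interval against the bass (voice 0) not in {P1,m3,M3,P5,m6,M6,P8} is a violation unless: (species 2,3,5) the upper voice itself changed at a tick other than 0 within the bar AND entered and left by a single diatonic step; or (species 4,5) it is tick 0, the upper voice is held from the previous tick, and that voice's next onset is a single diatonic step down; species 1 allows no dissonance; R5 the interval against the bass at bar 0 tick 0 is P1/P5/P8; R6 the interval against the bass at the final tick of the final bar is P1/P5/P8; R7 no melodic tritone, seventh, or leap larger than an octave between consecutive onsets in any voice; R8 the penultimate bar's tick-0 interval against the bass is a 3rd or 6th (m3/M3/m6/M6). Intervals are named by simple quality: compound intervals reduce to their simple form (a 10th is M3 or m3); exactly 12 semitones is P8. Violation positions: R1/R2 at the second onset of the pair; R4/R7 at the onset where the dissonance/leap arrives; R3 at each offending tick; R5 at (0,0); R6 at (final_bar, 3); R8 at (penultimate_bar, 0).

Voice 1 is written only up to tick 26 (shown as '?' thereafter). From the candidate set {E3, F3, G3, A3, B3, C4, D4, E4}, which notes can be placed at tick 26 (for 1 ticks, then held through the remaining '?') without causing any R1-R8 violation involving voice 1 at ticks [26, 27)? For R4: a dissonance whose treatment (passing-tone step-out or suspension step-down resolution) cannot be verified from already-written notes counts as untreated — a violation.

{B3, C4, E3, E4, G3}

E3: legal
F3: violates R4
G3: legal
A3: violates R4
B3: legal
C4: legal
D4: violates R4
E4: legal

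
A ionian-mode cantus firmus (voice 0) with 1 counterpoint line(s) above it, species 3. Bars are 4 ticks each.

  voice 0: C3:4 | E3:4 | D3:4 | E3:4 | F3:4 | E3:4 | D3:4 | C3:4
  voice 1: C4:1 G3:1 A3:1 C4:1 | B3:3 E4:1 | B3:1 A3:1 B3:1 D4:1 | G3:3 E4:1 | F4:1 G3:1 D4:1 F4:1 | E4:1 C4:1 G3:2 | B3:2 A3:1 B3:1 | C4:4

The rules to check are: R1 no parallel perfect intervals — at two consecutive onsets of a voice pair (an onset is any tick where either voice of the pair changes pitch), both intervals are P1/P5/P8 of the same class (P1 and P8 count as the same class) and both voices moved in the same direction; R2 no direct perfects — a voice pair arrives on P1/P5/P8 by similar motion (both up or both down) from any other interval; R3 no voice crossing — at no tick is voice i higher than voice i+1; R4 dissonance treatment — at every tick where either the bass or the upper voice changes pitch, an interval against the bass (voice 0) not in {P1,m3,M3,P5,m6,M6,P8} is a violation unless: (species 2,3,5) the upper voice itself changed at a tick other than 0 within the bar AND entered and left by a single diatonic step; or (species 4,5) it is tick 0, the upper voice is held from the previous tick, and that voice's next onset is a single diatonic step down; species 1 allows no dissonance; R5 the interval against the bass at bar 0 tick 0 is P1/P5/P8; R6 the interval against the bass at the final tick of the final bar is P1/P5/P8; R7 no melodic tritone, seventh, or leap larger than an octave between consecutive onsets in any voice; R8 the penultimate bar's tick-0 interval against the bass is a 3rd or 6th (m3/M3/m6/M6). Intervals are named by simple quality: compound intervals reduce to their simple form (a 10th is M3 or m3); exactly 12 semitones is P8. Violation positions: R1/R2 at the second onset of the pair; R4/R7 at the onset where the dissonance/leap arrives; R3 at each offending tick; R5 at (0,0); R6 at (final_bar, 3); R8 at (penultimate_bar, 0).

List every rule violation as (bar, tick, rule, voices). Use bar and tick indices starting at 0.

bar 0: v0=C3 v1=C4 downbeat P8
bar 1: v0=E3 v1=B3 downbeat P5
bar 2: v0=D3 v1=B3 downbeat M6
bar 3: v0=E3 v1=G3 downbeat m3
bar 4: v0=F3 v1=F4 downbeat P8
bar 5: v0=E3 v1=E4 downbeat P8
bar 6: v0=D3 v1=B3 downbeat M6
bar 7: v0=C3 v1=C4 downbeat P8
  -> R1 @ bar 4 tick 0 v(0, 1): E3/E4 P8 -> F3/F4 P8 similar
  -> R4 @ bar 4 tick 1 v(0, 1): F3/G3 M2 untreated
  -> R7 @ bar 4 tick 1 v(1,): F4->G3 leap 10st
  -> R1 @ bar 5 tick 0 v(0, 1): F3/F4 P8 -> E3/E4 P8 similar

(4, 0, R1, (0, 1))
(4, 1, R4, (0, 1))
(4, 1, R7, (1,))
(5, 0, R1, (0, 1))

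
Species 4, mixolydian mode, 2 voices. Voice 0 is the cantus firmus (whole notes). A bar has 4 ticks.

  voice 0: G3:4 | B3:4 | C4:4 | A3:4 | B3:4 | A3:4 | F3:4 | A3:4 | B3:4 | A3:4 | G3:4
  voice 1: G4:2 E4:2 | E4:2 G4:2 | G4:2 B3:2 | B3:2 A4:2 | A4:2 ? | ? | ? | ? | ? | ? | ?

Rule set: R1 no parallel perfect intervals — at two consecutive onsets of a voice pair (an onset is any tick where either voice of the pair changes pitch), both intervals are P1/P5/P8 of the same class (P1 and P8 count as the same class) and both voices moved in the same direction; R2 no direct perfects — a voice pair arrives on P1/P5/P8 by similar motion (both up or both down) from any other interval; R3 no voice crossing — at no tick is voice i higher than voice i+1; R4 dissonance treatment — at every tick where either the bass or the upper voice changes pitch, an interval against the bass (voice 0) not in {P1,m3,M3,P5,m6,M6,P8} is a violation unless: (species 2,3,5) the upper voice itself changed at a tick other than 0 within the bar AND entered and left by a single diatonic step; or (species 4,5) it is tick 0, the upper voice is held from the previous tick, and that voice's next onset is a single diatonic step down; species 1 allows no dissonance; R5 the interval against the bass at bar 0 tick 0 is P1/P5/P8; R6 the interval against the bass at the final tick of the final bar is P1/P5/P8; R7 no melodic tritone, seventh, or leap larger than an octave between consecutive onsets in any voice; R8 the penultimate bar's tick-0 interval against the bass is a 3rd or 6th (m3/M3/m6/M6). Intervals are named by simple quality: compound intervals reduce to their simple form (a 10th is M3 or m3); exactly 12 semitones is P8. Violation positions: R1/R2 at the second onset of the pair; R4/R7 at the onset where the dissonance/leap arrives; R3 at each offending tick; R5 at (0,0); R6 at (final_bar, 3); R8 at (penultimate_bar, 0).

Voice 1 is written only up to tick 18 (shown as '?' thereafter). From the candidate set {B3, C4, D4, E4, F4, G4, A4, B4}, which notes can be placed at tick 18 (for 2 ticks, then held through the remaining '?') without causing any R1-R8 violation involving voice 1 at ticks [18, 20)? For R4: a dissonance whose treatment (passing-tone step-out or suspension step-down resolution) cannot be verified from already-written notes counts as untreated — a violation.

B3: violates R7
C4: violates R4
D4: legal
E4: violates R4
F4: violates R4
G4: legal
A4: legal
B4: legal

{A4, B4, D4, G4}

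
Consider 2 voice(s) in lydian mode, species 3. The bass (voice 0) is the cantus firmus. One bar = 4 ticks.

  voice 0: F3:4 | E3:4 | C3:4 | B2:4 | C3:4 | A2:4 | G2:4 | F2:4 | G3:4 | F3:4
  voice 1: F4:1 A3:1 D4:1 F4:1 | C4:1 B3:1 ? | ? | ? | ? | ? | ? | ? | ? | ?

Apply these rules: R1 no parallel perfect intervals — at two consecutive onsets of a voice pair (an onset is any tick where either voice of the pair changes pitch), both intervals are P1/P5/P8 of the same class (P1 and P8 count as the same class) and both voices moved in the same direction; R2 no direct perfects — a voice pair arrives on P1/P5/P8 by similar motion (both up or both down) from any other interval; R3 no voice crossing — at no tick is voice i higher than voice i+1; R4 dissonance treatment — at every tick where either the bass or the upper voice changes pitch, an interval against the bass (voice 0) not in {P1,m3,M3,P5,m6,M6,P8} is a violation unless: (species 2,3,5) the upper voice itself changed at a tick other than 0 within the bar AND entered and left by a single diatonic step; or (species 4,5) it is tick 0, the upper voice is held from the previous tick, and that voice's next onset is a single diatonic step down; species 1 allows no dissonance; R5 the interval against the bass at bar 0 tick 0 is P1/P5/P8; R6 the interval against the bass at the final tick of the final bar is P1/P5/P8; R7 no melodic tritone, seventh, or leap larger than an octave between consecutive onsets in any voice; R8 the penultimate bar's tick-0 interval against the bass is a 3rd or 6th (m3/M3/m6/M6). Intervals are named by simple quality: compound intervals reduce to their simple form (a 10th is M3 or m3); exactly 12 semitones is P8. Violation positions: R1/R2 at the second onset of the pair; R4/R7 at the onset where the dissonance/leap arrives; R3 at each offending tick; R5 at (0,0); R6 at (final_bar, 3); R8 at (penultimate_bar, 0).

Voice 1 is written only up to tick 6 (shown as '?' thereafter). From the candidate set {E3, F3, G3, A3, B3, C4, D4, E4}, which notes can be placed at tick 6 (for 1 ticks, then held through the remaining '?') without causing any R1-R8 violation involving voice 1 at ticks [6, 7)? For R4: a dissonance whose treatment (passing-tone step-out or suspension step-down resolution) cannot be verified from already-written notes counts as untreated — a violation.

{B3, C4, E3, E4, G3}

E3: legal
F3: violates R4,R7
G3: legal
A3: violates R4
B3: legal
C4: legal
D4: violates R4
E4: legal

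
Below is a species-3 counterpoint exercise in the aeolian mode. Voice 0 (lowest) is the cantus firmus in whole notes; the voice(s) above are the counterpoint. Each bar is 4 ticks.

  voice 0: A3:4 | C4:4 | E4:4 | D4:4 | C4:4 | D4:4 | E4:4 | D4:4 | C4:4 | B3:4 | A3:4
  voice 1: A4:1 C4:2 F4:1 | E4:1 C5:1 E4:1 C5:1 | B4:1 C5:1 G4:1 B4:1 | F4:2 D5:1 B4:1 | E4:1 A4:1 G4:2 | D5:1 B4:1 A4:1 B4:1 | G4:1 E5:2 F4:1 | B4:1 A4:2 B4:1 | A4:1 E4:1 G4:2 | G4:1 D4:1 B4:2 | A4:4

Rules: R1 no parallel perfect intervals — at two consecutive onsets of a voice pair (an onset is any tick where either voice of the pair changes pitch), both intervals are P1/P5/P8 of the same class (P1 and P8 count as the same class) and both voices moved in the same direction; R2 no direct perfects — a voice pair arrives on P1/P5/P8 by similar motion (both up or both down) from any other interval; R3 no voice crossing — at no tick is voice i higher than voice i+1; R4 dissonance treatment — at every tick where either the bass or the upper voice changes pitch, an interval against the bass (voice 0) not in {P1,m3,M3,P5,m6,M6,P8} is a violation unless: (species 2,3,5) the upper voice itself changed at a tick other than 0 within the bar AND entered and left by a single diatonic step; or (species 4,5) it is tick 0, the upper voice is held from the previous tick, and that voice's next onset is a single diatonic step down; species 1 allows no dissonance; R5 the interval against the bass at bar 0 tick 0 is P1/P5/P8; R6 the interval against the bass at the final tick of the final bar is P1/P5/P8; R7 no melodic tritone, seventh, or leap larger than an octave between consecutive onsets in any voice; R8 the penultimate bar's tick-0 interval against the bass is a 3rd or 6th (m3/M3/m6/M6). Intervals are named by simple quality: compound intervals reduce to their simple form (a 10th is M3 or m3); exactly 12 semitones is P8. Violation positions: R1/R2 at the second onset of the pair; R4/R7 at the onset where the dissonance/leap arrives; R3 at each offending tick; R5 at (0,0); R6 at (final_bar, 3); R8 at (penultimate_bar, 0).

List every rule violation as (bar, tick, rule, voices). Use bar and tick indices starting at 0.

bar 0: v0=A3 v1=A4 downbeat P8
bar 1: v0=C4 v1=E4 downbeat M3
bar 2: v0=E4 v1=B4 downbeat P5
bar 3: v0=D4 v1=F4 downbeat m3
bar 4: v0=C4 v1=E4 downbeat M3
bar 5: v0=D4 v1=D5 downbeat P8
bar 6: v0=E4 v1=G4 downbeat m3
bar 7: v0=D4 v1=B4 downbeat M6
bar 8: v0=C4 v1=A4 downbeat M6
bar 9: v0=B3 v1=G4 downbeat m6
bar 10: v0=A3 v1=A4 downbeat P8
  -> R7 @ bar 3 tick 0 v(1,): B4->F4 leap 6st
  -> R2 @ bar 5 tick 0 v(0, 1): C4/G4 P5 -> D4/D5 P8 similar
  -> R4 @ bar 6 tick 3 v(0, 1): E4/F4 m2 untreated
  -> R7 @ bar 6 tick 3 v(1,): E5->F4 leap 11st
  -> R7 @ bar 7 tick 0 v(1,): F4->B4 leap 6st
  -> R1 @ bar 10 tick 0 v(0, 1): B3/B4 P8 -> A3/A4 P8 similar

(3, 0, R7, (1,))
(5, 0, R2, (0, 1))
(6, 3, R4, (0, 1))
(6, 3, R7, (1,))
(7, 0, R7, (1,))
(10, 0, R1, (0, 1))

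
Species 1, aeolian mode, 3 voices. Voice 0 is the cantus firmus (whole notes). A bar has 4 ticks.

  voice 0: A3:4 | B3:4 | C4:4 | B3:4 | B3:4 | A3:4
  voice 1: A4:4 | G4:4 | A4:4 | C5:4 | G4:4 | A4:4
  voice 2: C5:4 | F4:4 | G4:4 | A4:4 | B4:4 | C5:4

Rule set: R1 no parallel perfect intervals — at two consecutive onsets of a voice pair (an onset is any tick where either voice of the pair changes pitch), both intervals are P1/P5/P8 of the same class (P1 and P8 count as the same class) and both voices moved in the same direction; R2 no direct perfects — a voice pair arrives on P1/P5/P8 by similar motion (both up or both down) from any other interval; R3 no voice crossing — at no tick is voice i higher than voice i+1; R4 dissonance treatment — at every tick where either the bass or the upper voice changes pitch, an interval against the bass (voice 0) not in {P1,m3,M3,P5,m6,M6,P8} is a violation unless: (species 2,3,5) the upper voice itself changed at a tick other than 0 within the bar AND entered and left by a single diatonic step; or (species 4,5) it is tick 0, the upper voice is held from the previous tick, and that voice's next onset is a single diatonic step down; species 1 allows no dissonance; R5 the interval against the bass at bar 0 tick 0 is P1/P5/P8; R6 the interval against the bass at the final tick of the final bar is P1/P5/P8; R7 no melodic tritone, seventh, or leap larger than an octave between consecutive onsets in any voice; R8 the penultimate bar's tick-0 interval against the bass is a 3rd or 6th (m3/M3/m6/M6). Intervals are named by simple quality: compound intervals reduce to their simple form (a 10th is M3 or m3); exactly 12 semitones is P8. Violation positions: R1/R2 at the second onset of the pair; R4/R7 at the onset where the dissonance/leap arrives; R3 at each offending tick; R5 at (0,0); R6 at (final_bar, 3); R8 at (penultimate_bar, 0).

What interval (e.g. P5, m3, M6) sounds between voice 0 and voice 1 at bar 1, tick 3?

voice 0=B3 voice 1=G4 -> m6

m6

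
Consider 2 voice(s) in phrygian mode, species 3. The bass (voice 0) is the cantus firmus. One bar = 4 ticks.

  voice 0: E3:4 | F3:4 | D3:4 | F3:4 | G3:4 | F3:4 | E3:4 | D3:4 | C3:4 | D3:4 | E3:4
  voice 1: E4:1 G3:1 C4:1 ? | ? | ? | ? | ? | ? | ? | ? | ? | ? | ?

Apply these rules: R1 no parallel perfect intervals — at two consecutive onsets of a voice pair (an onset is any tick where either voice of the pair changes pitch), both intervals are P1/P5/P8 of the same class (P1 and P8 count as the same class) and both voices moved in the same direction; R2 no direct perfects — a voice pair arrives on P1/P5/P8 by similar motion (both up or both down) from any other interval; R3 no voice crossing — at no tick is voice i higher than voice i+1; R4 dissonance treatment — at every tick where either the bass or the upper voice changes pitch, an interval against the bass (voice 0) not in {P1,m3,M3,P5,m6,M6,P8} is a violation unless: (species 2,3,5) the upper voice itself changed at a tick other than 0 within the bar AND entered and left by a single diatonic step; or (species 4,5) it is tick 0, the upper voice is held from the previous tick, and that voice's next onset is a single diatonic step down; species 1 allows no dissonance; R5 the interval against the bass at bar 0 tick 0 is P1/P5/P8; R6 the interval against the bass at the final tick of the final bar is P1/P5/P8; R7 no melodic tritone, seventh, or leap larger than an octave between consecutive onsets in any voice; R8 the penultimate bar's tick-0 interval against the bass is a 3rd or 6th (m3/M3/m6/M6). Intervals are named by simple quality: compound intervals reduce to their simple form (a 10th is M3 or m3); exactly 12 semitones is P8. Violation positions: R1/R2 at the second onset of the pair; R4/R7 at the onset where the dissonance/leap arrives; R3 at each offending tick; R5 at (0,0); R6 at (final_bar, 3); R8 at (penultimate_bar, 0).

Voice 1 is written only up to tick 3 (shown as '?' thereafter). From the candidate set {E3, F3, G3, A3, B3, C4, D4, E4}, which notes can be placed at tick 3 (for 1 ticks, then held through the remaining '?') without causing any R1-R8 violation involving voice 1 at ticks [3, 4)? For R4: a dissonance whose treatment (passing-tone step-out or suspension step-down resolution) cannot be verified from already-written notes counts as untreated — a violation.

E3: legal
F3: violates R4
G3: legal
A3: violates R4
B3: legal
C4: legal
D4: violates R4
E4: legal

{B3, C4, E3, E4, G3}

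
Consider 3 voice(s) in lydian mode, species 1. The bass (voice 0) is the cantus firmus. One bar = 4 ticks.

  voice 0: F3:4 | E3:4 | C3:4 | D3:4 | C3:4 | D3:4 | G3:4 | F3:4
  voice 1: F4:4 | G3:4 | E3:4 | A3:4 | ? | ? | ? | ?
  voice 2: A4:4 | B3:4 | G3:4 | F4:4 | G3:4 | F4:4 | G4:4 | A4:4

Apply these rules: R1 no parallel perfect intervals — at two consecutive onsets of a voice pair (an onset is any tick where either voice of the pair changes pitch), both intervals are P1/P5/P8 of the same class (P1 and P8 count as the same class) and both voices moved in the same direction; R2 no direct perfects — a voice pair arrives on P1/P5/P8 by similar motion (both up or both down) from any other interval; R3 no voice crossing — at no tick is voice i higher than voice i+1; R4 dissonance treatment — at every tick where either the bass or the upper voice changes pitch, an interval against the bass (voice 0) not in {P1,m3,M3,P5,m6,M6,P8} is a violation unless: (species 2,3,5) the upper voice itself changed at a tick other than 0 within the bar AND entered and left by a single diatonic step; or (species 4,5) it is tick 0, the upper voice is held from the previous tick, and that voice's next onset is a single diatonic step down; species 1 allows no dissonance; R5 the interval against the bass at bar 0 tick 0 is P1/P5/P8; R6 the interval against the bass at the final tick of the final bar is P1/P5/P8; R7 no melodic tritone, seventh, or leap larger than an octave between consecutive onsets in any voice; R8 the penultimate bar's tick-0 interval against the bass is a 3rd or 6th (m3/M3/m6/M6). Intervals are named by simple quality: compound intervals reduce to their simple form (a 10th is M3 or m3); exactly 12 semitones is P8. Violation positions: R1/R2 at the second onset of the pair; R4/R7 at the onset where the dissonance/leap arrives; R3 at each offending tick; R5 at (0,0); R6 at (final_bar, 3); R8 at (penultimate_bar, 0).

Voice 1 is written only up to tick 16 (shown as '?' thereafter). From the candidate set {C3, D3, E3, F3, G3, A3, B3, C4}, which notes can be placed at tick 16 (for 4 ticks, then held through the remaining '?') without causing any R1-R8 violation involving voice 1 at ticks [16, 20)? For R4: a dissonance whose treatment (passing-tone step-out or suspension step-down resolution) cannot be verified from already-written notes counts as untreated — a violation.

{E3}

C3: violates R2
D3: violates R4
E3: legal
F3: violates R4
G3: violates R1,R2
A3: violates R3
B3: violates R3,R4
C4: violates R3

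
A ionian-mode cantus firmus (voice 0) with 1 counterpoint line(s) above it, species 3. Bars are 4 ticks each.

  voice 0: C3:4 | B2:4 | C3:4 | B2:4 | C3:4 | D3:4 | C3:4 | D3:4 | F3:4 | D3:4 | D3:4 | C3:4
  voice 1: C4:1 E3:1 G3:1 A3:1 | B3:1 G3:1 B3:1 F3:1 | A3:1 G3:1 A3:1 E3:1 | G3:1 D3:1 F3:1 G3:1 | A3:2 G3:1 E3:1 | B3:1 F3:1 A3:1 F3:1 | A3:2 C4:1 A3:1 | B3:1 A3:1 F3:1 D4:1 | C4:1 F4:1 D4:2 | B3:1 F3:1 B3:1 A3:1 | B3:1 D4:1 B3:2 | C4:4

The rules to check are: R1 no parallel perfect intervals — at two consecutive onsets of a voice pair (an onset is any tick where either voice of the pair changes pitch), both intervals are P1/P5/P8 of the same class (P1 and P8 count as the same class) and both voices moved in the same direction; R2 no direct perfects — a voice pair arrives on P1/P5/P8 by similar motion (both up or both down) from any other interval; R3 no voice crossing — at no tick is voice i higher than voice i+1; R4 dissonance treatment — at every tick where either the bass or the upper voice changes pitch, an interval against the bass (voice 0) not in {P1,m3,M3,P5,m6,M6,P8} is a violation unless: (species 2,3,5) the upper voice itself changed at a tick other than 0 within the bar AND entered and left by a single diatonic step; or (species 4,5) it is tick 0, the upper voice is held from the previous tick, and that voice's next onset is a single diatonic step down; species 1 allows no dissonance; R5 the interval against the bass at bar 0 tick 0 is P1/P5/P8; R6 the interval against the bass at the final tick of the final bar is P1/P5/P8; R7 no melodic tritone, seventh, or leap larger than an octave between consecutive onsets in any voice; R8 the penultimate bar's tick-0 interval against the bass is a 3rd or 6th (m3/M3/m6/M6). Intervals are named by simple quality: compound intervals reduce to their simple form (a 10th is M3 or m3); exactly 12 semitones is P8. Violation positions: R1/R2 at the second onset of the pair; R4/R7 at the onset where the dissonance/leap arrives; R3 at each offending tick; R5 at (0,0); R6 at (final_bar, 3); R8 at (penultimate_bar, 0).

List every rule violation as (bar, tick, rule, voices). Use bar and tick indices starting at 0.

(1, 3, R4, (0, 1))
(1, 3, R7, (1,))
(3, 2, R4, (0, 1))
(5, 1, R7, (1,))
(9, 1, R7, (1,))
(9, 2, R7, (1,))

bar 0: v0=C3 v1=C4 downbeat P8
bar 1: v0=B2 v1=B3 downbeat P8
bar 2: v0=C3 v1=A3 downbeat M6
bar 3: v0=B2 v1=G3 downbeat m6
bar 4: v0=C3 v1=A3 downbeat M6
bar 5: v0=D3 v1=B3 downbeat M6
bar 6: v0=C3 v1=A3 downbeat M6
bar 7: v0=D3 v1=B3 downbeat M6
bar 8: v0=F3 v1=C4 downbeat P5
bar 9: v0=D3 v1=B3 downbeat M6
bar 10: v0=D3 v1=B3 downbeat M6
bar 11: v0=C3 v1=C4 downbeat P8
  -> R4 @ bar 1 tick 3 v(0, 1): B2/F3 TT untreated
  -> R7 @ bar 1 tick 3 v(1,): B3->F3 leap 6st
  -> R4 @ bar 3 tick 2 v(0, 1): B2/F3 TT untreated
  -> R7 @ bar 5 tick 1 v(1,): B3->F3 leap 6st
  -> R7 @ bar 9 tick 1 v(1,): B3->F3 leap 6st
  -> R7 @ bar 9 tick 2 v(1,): F3->B3 leap 6st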